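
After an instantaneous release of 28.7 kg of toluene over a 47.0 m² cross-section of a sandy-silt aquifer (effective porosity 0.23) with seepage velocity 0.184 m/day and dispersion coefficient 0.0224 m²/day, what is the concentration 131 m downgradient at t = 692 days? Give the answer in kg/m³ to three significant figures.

0.153 kg/m³

For an instantaneous plane source, C(x,t) = M/(n_e·A·√(4πDt)) · exp(−(x−vt)²/(4Dt)), with n_e·A the pore (flow) area.
Plume center vt = 0.184 × 692 = 127.328 m, so the well at 131 m is 3.672 m downgradient of the peak.
√(4πDt) = 13.96 m, giving peak height M/(n_e·A·√(4πDt)) = 28.7/(0.23 × 47.0 × 13.96) = 0.1902 kg/m³.
(x−vt)²/(4Dt) = (3.672)²/(4 × 0.0224 × 692) = 0.2175; exp(−0.2175) = 0.8045.
C = 0.1902 × 0.8045 = 0.153 kg/m³.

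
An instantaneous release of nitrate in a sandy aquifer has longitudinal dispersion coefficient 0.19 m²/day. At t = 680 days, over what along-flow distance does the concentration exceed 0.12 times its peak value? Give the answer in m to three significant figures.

The plume is Gaussian with σ = √(2Dt) = √(2 × 0.19 × 680) = 16.07 m.
C/C_peak = exp(−Δx²/(2σ²)) = 0.12 ⇒ Δx = σ·√(−2 ln 0.12) = 16.07 × 2.059 = 33.09 m.
Width = 2Δx = 66.2 m.

66.2 m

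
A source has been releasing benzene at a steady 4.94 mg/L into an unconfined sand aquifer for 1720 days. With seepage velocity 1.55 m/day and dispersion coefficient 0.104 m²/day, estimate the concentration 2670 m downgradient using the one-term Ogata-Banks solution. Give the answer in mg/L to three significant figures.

For a continuous step input, C/C₀ ≈ ½·erfc((x−vt)/(2√(Dt))).
vt = 1.55 × 1720 = 2666 m and 2√(Dt) = 2√(0.104 × 1720) = 26.75 m.
Argument (x−vt)/(2√(Dt)) = (2670 − 2666)/26.75 = 0.1495; ½·erfc(0.1495) = 0.4163.
C = 4.94 × 0.4163 = 2.06 mg/L.

2.06 mg/L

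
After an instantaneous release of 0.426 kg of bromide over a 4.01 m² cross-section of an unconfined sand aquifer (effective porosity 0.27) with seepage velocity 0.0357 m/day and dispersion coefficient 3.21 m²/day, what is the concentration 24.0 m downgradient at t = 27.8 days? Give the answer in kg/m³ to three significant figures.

For an instantaneous plane source, C(x,t) = M/(n_e·A·√(4πDt)) · exp(−(x−vt)²/(4Dt)), with n_e·A the pore (flow) area.
Plume center vt = 0.0357 × 27.8 = 0.99246 m, so the well at 24.0 m is 23.00754 m downgradient of the peak.
√(4πDt) = 33.49 m, giving peak height M/(n_e·A·√(4πDt)) = 0.426/(0.27 × 4.01 × 33.49) = 0.01175 kg/m³.
(x−vt)²/(4Dt) = (23.00754)²/(4 × 3.21 × 27.8) = 1.483; exp(−1.483) = 0.2270.
C = 0.01175 × 0.2270 = 0.00267 kg/m³.

0.00267 kg/m³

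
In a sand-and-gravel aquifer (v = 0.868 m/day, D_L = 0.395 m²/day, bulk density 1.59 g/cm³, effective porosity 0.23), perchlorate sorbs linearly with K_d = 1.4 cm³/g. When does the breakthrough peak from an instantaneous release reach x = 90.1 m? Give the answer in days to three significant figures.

1100 days

Retardation factor R = 1 + ρ_b·K_d/n = 1 + 1.59 × 1.4/0.23 = 10.68.
Sorption retards both mechanisms: v_R = v/R = 0.08127 m/day, D_R = D/R = 0.03699 m²/day.
Peak time from v_R²t² + 2D_R t − x² = 0: t = (√(D_R² + v_R²x²) − D_R)/v_R².
√(D_R² + v_R²x²) = √(0.03699² + 0.08127² × 90.1²) = 7.323; v_R² = 0.006605.
t = (7.323 − 0.03699)/0.006605 = 1100 days.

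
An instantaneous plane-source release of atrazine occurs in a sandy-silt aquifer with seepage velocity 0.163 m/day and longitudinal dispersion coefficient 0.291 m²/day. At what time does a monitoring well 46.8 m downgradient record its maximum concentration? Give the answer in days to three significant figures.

For the 1D instantaneous-source solution, setting ∂C/∂t = 0 at fixed x gives v²t² + 2Dt − x² = 0, so t = (√(D² + v²x²) − D)/v².
√(D² + v²x²) = √(0.291² + 0.163² × 46.8²) = 7.634; v² = 0.026569.
t = (7.634 − 0.291)/0.026569 = 276 days (vs. the pure-advection estimate x/v = 287 d).

276 days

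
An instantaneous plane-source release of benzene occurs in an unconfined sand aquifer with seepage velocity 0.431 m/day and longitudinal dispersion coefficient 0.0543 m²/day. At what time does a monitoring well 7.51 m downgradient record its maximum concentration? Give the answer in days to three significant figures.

17.1 days

For the 1D instantaneous-source solution, setting ∂C/∂t = 0 at fixed x gives v²t² + 2Dt − x² = 0, so t = (√(D² + v²x²) − D)/v².
√(D² + v²x²) = √(0.0543² + 0.431² × 7.51²) = 3.237; v² = 0.185761.
t = (3.237 − 0.0543)/0.185761 = 17.1 days (vs. the pure-advection estimate x/v = 17.4 d).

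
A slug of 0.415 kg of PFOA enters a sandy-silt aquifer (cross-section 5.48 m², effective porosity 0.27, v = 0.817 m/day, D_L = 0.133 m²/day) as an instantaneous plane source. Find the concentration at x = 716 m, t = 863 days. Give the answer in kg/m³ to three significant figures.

For an instantaneous plane source, C(x,t) = M/(n_e·A·√(4πDt)) · exp(−(x−vt)²/(4Dt)), with n_e·A the pore (flow) area.
Plume center vt = 0.817 × 863 = 705.071 m, so the well at 716 m is 10.929 m downgradient of the peak.
√(4πDt) = 37.98 m, giving peak height M/(n_e·A·√(4πDt)) = 0.415/(0.27 × 5.48 × 37.98) = 0.007385 kg/m³.
(x−vt)²/(4Dt) = (10.929)²/(4 × 0.133 × 863) = 0.2602; exp(−0.2602) = 0.7709.
C = 0.007385 × 0.7709 = 0.00569 kg/m³.

0.00569 kg/m³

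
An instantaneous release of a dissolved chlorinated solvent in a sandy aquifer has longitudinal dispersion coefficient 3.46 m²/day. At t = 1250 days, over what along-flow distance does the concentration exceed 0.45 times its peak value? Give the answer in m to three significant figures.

The plume is Gaussian with σ = √(2Dt) = √(2 × 3.46 × 1250) = 93.01 m.
C/C_peak = exp(−Δx²/(2σ²)) = 0.45 ⇒ Δx = σ·√(−2 ln 0.45) = 93.01 × 1.264 = 117.6 m.
Width = 2Δx = 235 m.

235 m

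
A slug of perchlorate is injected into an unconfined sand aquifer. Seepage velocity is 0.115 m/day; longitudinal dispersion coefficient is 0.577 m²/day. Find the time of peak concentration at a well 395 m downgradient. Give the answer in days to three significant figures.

For the 1D instantaneous-source solution, setting ∂C/∂t = 0 at fixed x gives v²t² + 2Dt − x² = 0, so t = (√(D² + v²x²) − D)/v².
√(D² + v²x²) = √(0.577² + 0.115² × 395²) = 45.43; v² = 0.013225.
t = (45.43 − 0.577)/0.013225 = 3390 days (vs. the pure-advection estimate x/v = 3430 d).

3390 days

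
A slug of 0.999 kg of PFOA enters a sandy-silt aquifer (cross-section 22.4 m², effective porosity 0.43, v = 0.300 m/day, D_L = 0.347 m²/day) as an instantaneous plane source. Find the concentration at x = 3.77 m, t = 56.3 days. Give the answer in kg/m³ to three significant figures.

For an instantaneous plane source, C(x,t) = M/(n_e·A·√(4πDt)) · exp(−(x−vt)²/(4Dt)), with n_e·A the pore (flow) area.
Plume center vt = 0.300 × 56.3 = 16.89 m, so the well at 3.77 m is 13.12 m upgradient of the peak.
√(4πDt) = 15.67 m, giving peak height M/(n_e·A·√(4πDt)) = 0.999/(0.43 × 22.4 × 15.67) = 0.006619 kg/m³.
(x−vt)²/(4Dt) = (-13.12)²/(4 × 0.347 × 56.3) = 2.203; exp(−2.203) = 0.1105.
C = 0.006619 × 0.1105 = 0.000731 kg/m³.

0.000731 kg/m³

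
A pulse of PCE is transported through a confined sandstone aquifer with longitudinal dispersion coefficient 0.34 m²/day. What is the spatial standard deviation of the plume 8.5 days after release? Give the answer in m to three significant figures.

Dispersive spreading gives a Gaussian with σ² = 2Dt; advection only shifts the center.
σ = √(2 × 0.34 × 8.5) = 2.40 m.

2.40 m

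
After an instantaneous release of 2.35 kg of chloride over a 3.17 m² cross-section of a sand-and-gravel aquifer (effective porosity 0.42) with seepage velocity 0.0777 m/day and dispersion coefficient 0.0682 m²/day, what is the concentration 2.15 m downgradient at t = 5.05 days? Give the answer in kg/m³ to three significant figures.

0.0901 kg/m³

For an instantaneous plane source, C(x,t) = M/(n_e·A·√(4πDt)) · exp(−(x−vt)²/(4Dt)), with n_e·A the pore (flow) area.
Plume center vt = 0.0777 × 5.05 = 0.392385 m, so the well at 2.15 m is 1.757615 m downgradient of the peak.
√(4πDt) = 2.080 m, giving peak height M/(n_e·A·√(4πDt)) = 2.35/(0.42 × 3.17 × 2.080) = 0.8486 kg/m³.
(x−vt)²/(4Dt) = (1.757615)²/(4 × 0.0682 × 5.05) = 2.242; exp(−2.242) = 0.1062.
C = 0.8486 × 0.1062 = 0.0901 kg/m³.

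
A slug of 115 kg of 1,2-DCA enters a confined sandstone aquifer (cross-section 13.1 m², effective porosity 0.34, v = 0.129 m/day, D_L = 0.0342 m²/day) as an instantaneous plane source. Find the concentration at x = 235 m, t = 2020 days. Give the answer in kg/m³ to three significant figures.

For an instantaneous plane source, C(x,t) = M/(n_e·A·√(4πDt)) · exp(−(x−vt)²/(4Dt)), with n_e·A the pore (flow) area.
Plume center vt = 0.129 × 2020 = 260.58 m, so the well at 235 m is 25.58 m upgradient of the peak.
√(4πDt) = 29.46 m, giving peak height M/(n_e·A·√(4πDt)) = 115/(0.34 × 13.1 × 29.46) = 0.8764 kg/m³.
(x−vt)²/(4Dt) = (-25.58)²/(4 × 0.0342 × 2020) = 2.368; exp(−2.368) = 0.09367.
C = 0.8764 × 0.09367 = 0.0821 kg/m³.

0.0821 kg/m³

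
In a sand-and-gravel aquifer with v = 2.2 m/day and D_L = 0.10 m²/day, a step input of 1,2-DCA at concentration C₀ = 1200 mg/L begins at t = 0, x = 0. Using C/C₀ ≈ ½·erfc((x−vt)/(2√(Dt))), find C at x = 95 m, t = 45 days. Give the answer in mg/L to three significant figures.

1090 mg/L

For a continuous step input, C/C₀ ≈ ½·erfc((x−vt)/(2√(Dt))).
vt = 2.2 × 45 = 99 m and 2√(Dt) = 2√(0.10 × 45) = 4.243 m.
Argument (x−vt)/(2√(Dt)) = (95 − 99)/4.243 = -0.9427; ½·erfc(-0.9427) = 0.9088.
C = 1200 × 0.9088 = 1090 mg/L.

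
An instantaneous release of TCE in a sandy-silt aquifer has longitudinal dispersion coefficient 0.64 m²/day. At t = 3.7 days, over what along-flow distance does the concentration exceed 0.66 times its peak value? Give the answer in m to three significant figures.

3.97 m

The plume is Gaussian with σ = √(2Dt) = √(2 × 0.64 × 3.7) = 2.176 m.
C/C_peak = exp(−Δx²/(2σ²)) = 0.66 ⇒ Δx = σ·√(−2 ln 0.66) = 2.176 × 0.9116 = 1.984 m.
Width = 2Δx = 3.97 m.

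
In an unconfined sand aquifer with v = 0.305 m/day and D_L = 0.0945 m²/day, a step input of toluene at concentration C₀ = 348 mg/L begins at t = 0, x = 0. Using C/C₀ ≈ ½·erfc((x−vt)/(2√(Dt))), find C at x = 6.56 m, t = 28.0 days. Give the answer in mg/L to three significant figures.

280 mg/L

For a continuous step input, C/C₀ ≈ ½·erfc((x−vt)/(2√(Dt))).
vt = 0.305 × 28.0 = 8.54 m and 2√(Dt) = 2√(0.0945 × 28.0) = 3.253 m.
Argument (x−vt)/(2√(Dt)) = (6.56 − 8.54)/3.253 = -0.6087; ½·erfc(-0.6087) = 0.8053.
C = 348 × 0.8053 = 280 mg/L.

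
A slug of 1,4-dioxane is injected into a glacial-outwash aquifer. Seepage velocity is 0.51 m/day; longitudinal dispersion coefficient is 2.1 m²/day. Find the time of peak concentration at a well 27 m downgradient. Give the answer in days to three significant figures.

For the 1D instantaneous-source solution, setting ∂C/∂t = 0 at fixed x gives v²t² + 2Dt − x² = 0, so t = (√(D² + v²x²) − D)/v².
√(D² + v²x²) = √(2.1² + 0.51² × 27²) = 13.93; v² = 0.2601.
t = (13.93 − 2.1)/0.2601 = 45.5 days (vs. the pure-advection estimate x/v = 52.9 d).

45.5 days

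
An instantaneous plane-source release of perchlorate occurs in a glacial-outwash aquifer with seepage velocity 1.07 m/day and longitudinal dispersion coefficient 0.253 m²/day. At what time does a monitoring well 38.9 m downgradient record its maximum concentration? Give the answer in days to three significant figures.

36.1 days

For the 1D instantaneous-source solution, setting ∂C/∂t = 0 at fixed x gives v²t² + 2Dt − x² = 0, so t = (√(D² + v²x²) − D)/v².
√(D² + v²x²) = √(0.253² + 1.07² × 38.9²) = 41.62; v² = 1.1449.
t = (41.62 − 0.253)/1.1449 = 36.1 days (vs. the pure-advection estimate x/v = 36.4 d).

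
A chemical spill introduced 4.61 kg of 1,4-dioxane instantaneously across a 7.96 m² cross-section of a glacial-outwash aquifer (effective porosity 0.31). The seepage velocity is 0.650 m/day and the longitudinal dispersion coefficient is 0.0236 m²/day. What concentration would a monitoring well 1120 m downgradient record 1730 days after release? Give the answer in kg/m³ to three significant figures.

For an instantaneous plane source, C(x,t) = M/(n_e·A·√(4πDt)) · exp(−(x−vt)²/(4Dt)), with n_e·A the pore (flow) area.
Plume center vt = 0.650 × 1730 = 1124.5 m, so the well at 1120 m is 4.5 m upgradient of the peak.
√(4πDt) = 22.65 m, giving peak height M/(n_e·A·√(4πDt)) = 4.61/(0.31 × 7.96 × 22.65) = 0.08248 kg/m³.
(x−vt)²/(4Dt) = (-4.5)²/(4 × 0.0236 × 1730) = 0.1240; exp(−0.1240) = 0.8834.
C = 0.08248 × 0.8834 = 0.0729 kg/m³.

0.0729 kg/m³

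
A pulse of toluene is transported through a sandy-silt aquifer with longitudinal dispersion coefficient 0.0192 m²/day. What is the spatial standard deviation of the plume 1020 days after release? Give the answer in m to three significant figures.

Dispersive spreading gives a Gaussian with σ² = 2Dt; advection only shifts the center.
σ = √(2 × 0.0192 × 1020) = 6.26 m.

6.26 m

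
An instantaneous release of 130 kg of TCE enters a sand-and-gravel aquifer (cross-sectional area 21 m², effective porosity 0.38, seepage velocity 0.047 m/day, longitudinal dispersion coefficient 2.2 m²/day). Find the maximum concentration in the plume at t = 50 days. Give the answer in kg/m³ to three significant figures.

0.438 kg/m³

The peak of an instantaneous 1D plume sits at x = vt; there the Gaussian factor is 1 and C_max = M/(n_e·A·√(4πDt)), where n_e·A is the pore area the mass is dissolved in.
√(4πDt) = √(4π × 2.2 × 50) = 37.18 m, so C_max = 130/(0.38 × 21 × 37.18) = 0.438 kg/m³.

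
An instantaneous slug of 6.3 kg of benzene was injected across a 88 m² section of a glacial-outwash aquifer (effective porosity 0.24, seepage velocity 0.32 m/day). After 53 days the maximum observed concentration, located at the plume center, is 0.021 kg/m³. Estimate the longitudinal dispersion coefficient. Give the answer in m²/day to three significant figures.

0.303 m²/day

At the plume center C_max = M/(n_e·A·√(4πDt)), so D = M²/(4πt·(n_e·A·C_max)²).
n_e·A·C_max = 0.24 × 88 × 0.021 = 0.4435 kg/m.
D = 6.3²/(4π × 53 × 0.4435²) = 0.303 m²/day.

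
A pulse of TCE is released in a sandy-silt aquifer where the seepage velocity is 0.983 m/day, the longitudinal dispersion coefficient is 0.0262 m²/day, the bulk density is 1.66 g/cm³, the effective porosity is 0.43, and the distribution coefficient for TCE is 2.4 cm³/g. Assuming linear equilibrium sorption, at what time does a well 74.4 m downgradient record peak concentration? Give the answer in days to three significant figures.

Retardation factor R = 1 + ρ_b·K_d/n = 1 + 1.66 × 2.4/0.43 = 10.27.
Sorption retards both mechanisms: v_R = v/R = 0.09572 m/day, D_R = D/R = 0.002551 m²/day.
Peak time from v_R²t² + 2D_R t − x² = 0: t = (√(D_R² + v_R²x²) − D_R)/v_R².
√(D_R² + v_R²x²) = √(0.002551² + 0.09572² × 74.4²) = 7.122; v_R² = 0.009162.
t = (7.122 − 0.002551)/0.009162 = 777 days.

777 days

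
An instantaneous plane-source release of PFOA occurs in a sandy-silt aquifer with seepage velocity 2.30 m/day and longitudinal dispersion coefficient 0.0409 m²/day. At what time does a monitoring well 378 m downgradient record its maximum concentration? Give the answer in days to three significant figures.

For the 1D instantaneous-source solution, setting ∂C/∂t = 0 at fixed x gives v²t² + 2Dt − x² = 0, so t = (√(D² + v²x²) − D)/v².
√(D² + v²x²) = √(0.0409² + 2.30² × 378²) = 869.4; v² = 5.29.
t = (869.4 − 0.0409)/5.29 = 164 days (vs. the pure-advection estimate x/v = 164 d).

164 days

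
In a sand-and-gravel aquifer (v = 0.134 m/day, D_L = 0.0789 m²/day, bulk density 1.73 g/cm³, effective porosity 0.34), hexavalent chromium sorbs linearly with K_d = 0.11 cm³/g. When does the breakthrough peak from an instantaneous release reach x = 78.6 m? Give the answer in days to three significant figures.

Retardation factor R = 1 + ρ_b·K_d/n = 1 + 1.73 × 0.11/0.34 = 1.560.
Sorption retards both mechanisms: v_R = v/R = 0.08590 m/day, D_R = D/R = 0.05058 m²/day.
Peak time from v_R²t² + 2D_R t − x² = 0: t = (√(D_R² + v_R²x²) − D_R)/v_R².
√(D_R² + v_R²x²) = √(0.05058² + 0.08590² × 78.6²) = 6.752; v_R² = 0.007379.
t = (6.752 − 0.05058)/0.007379 = 908 days.

908 days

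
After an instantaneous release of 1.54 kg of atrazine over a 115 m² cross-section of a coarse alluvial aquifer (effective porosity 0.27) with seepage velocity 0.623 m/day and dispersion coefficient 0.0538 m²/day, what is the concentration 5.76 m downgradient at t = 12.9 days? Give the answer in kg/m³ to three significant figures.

For an instantaneous plane source, C(x,t) = M/(n_e·A·√(4πDt)) · exp(−(x−vt)²/(4Dt)), with n_e·A the pore (flow) area.
Plume center vt = 0.623 × 12.9 = 8.0367 m, so the well at 5.76 m is 2.2767 m upgradient of the peak.
√(4πDt) = 2.953 m, giving peak height M/(n_e·A·√(4πDt)) = 1.54/(0.27 × 115 × 2.953) = 0.01680 kg/m³.
(x−vt)²/(4Dt) = (-2.2767)²/(4 × 0.0538 × 12.9) = 1.867; exp(−1.867) = 0.1546.
C = 0.01680 × 0.1546 = 0.00260 kg/m³.

0.00260 kg/m³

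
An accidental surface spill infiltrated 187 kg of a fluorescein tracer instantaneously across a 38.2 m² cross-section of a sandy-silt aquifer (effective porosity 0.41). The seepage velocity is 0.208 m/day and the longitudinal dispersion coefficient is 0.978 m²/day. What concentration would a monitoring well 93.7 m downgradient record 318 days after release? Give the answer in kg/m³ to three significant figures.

For an instantaneous plane source, C(x,t) = M/(n_e·A·√(4πDt)) · exp(−(x−vt)²/(4Dt)), with n_e·A the pore (flow) area.
Plume center vt = 0.208 × 318 = 66.144 m, so the well at 93.7 m is 27.556 m downgradient of the peak.
√(4πDt) = 62.52 m, giving peak height M/(n_e·A·√(4πDt)) = 187/(0.41 × 38.2 × 62.52) = 0.1910 kg/m³.
(x−vt)²/(4Dt) = (27.556)²/(4 × 0.978 × 318) = 0.6104; exp(−0.6104) = 0.5431.
C = 0.1910 × 0.5431 = 0.104 kg/m³.

0.104 kg/m³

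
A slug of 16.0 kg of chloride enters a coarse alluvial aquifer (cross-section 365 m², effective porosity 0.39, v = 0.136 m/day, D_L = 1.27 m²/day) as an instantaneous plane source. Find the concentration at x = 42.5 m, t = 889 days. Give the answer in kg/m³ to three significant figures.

0.000242 kg/m³

For an instantaneous plane source, C(x,t) = M/(n_e·A·√(4πDt)) · exp(−(x−vt)²/(4Dt)), with n_e·A the pore (flow) area.
Plume center vt = 0.136 × 889 = 120.904 m, so the well at 42.5 m is 78.404 m upgradient of the peak.
√(4πDt) = 119.1 m, giving peak height M/(n_e·A·√(4πDt)) = 16.0/(0.39 × 365 × 119.1) = 0.0009437 kg/m³.
(x−vt)²/(4Dt) = (-78.404)²/(4 × 1.27 × 889) = 1.361; exp(−1.361) = 0.2564.
C = 0.0009437 × 0.2564 = 0.000242 kg/m³.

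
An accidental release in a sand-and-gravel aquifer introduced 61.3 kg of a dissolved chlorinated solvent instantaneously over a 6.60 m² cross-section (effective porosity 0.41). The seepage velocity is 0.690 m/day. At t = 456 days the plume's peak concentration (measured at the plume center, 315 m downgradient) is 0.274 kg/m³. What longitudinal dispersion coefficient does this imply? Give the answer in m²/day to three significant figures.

At the plume center C_max = M/(n_e·A·√(4πDt)), so D = M²/(4πt·(n_e·A·C_max)²).
n_e·A·C_max = 0.41 × 6.60 × 0.274 = 0.7414 kg/m.
D = 61.3²/(4π × 456 × 0.7414²) = 1.19 m²/day.

1.19 m²/day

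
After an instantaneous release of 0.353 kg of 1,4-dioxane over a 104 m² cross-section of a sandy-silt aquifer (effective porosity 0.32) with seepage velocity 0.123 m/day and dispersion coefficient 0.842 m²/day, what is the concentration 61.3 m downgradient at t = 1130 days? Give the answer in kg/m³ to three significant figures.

1.99e-05 kg/m³

For an instantaneous plane source, C(x,t) = M/(n_e·A·√(4πDt)) · exp(−(x−vt)²/(4Dt)), with n_e·A the pore (flow) area.
Plume center vt = 0.123 × 1130 = 138.99 m, so the well at 61.3 m is 77.69 m upgradient of the peak.
√(4πDt) = 109.3 m, giving peak height M/(n_e·A·√(4πDt)) = 0.353/(0.32 × 104 × 109.3) = 9.704e-05 kg/m³.
(x−vt)²/(4Dt) = (-77.69)²/(4 × 0.842 × 1130) = 1.586; exp(−1.586) = 0.2047.
C = 9.704e-05 × 0.2047 = 1.99e-05 kg/m³.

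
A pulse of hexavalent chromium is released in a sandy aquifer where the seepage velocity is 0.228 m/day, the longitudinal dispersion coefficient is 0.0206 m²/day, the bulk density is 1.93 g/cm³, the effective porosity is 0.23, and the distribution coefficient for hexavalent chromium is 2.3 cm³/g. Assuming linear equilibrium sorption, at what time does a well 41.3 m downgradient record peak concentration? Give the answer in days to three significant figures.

Retardation factor R = 1 + ρ_b·K_d/n = 1 + 1.93 × 2.3/0.23 = 20.30.
Sorption retards both mechanisms: v_R = v/R = 0.01123 m/day, D_R = D/R = 0.001015 m²/day.
Peak time from v_R²t² + 2D_R t − x² = 0: t = (√(D_R² + v_R²x²) − D_R)/v_R².
√(D_R² + v_R²x²) = √(0.001015² + 0.01123² × 41.3²) = 0.4638; v_R² = 0.0001261.
t = (0.4638 − 0.001015)/0.0001261 = 3670 days.

3670 days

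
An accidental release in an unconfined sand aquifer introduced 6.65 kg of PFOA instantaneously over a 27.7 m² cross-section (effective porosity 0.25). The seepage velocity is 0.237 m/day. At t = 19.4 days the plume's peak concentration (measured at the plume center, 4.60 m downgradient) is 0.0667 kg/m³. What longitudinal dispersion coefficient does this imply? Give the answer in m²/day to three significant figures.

At the plume center C_max = M/(n_e·A·√(4πDt)), so D = M²/(4πt·(n_e·A·C_max)²).
n_e·A·C_max = 0.25 × 27.7 × 0.0667 = 0.4619 kg/m.
D = 6.65²/(4π × 19.4 × 0.4619²) = 0.850 m²/day.

0.850 m²/day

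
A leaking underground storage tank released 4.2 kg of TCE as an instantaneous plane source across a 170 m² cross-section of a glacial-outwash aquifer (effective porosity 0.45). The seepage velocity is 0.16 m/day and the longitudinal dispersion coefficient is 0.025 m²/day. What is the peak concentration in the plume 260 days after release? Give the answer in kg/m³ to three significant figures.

0.00607 kg/m³

The peak of an instantaneous 1D plume sits at x = vt; there the Gaussian factor is 1 and C_max = M/(n_e·A·√(4πDt)), where n_e·A is the pore area the mass is dissolved in.
√(4πDt) = √(4π × 0.025 × 260) = 9.038 m, so C_max = 4.2/(0.45 × 170 × 9.038) = 0.00607 kg/m³.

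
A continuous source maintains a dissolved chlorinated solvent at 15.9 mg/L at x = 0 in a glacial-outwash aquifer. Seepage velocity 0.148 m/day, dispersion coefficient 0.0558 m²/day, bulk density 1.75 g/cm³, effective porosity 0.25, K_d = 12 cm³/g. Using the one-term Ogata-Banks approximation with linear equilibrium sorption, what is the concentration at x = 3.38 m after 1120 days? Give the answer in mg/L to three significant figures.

Retardation factor R = 1 + ρ_b·K_d/n = 1 + 1.75 × 12/0.25 = 85.00.
Sorption retards both mechanisms: v_R = v/R = 0.001741 m/day, D_R = D/R = 0.0006565 m²/day.
v_R·t = 0.001741 × 1120 = 1.94992 m; 2√(D_R t) = 1.715 m; argument = (3.38 − 1.94992)/1.715 = 0.8339.
C = C₀ × ½·erfc(0.8339) = 15.9 × 0.1191 = 1.89 mg/L.

1.89 mg/L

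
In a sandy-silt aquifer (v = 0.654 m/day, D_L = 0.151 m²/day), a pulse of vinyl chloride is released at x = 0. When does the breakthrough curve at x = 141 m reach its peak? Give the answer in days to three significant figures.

For the 1D instantaneous-source solution, setting ∂C/∂t = 0 at fixed x gives v²t² + 2Dt − x² = 0, so t = (√(D² + v²x²) − D)/v².
√(D² + v²x²) = √(0.151² + 0.654² × 141²) = 92.21; v² = 0.427716.
t = (92.21 − 0.151)/0.427716 = 215 days (vs. the pure-advection estimate x/v = 216 d).

215 days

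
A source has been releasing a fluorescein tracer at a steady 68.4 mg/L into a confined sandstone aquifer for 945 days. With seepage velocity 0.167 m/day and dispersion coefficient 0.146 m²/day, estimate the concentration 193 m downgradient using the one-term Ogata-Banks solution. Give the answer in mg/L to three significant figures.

1.17 mg/L

For a continuous step input, C/C₀ ≈ ½·erfc((x−vt)/(2√(Dt))).
vt = 0.167 × 945 = 157.815 m and 2√(Dt) = 2√(0.146 × 945) = 23.49 m.
Argument (x−vt)/(2√(Dt)) = (193 − 157.815)/23.49 = 1.498; ½·erfc(1.498) = 0.01707.
C = 68.4 × 0.01707 = 1.17 mg/L.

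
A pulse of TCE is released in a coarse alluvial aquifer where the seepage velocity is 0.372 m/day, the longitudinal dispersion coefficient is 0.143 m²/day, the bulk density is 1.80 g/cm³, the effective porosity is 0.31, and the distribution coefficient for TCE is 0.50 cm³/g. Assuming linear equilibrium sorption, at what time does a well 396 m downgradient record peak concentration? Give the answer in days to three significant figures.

4150 days

Retardation factor R = 1 + ρ_b·K_d/n = 1 + 1.80 × 0.50/0.31 = 3.903.
Sorption retards both mechanisms: v_R = v/R = 0.09531 m/day, D_R = D/R = 0.03664 m²/day.
Peak time from v_R²t² + 2D_R t − x² = 0: t = (√(D_R² + v_R²x²) − D_R)/v_R².
√(D_R² + v_R²x²) = √(0.03664² + 0.09531² × 396²) = 37.74; v_R² = 0.009084.
t = (37.74 − 0.03664)/0.009084 = 4150 days.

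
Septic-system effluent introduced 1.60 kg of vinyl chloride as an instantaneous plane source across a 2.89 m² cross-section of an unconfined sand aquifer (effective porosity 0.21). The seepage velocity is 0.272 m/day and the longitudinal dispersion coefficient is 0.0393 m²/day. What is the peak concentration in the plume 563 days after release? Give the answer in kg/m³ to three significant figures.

The peak of an instantaneous 1D plume sits at x = vt; there the Gaussian factor is 1 and C_max = M/(n_e·A·√(4πDt)), where n_e·A is the pore area the mass is dissolved in.
√(4πDt) = √(4π × 0.0393 × 563) = 16.67 m, so C_max = 1.60/(0.21 × 2.89 × 16.67) = 0.158 kg/m³.

0.158 kg/m³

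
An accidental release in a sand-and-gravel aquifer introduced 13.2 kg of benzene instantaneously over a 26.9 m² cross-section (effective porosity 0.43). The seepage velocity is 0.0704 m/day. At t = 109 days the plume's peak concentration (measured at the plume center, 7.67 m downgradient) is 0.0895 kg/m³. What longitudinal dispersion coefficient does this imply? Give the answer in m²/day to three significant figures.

0.119 m²/day

At the plume center C_max = M/(n_e·A·√(4πDt)), so D = M²/(4πt·(n_e·A·C_max)²).
n_e·A·C_max = 0.43 × 26.9 × 0.0895 = 1.035 kg/m.
D = 13.2²/(4π × 109 × 1.035²) = 0.119 m²/day.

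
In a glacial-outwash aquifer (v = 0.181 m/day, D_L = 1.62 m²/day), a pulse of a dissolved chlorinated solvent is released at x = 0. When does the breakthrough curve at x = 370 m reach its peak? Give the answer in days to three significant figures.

For the 1D instantaneous-source solution, setting ∂C/∂t = 0 at fixed x gives v²t² + 2Dt − x² = 0, so t = (√(D² + v²x²) − D)/v².
√(D² + v²x²) = √(1.62² + 0.181² × 370²) = 66.99; v² = 0.032761.
t = (66.99 − 1.62)/0.032761 = 2000 days (vs. the pure-advection estimate x/v = 2040 d).

2000 days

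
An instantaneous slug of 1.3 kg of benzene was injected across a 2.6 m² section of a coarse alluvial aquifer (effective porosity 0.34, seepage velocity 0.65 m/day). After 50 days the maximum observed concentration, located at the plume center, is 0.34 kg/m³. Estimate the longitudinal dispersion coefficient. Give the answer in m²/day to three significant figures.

0.0298 m²/day

At the plume center C_max = M/(n_e·A·√(4πDt)), so D = M²/(4πt·(n_e·A·C_max)²).
n_e·A·C_max = 0.34 × 2.6 × 0.34 = 0.3006 kg/m.
D = 1.3²/(4π × 50 × 0.3006²) = 0.0298 m²/day.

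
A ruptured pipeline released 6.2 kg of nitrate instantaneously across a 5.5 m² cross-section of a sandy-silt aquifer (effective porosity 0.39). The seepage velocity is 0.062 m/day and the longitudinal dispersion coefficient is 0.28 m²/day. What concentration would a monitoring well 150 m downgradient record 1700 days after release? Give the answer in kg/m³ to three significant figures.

0.0131 kg/m³

For an instantaneous plane source, C(x,t) = M/(n_e·A·√(4πDt)) · exp(−(x−vt)²/(4Dt)), with n_e·A the pore (flow) area.
Plume center vt = 0.062 × 1700 = 105.4 m, so the well at 150 m is 44.6 m downgradient of the peak.
√(4πDt) = 77.34 m, giving peak height M/(n_e·A·√(4πDt)) = 6.2/(0.39 × 5.5 × 77.34) = 0.03737 kg/m³.
(x−vt)²/(4Dt) = (44.6)²/(4 × 0.28 × 1700) = 1.045; exp(−1.045) = 0.3517.
C = 0.03737 × 0.3517 = 0.0131 kg/m³.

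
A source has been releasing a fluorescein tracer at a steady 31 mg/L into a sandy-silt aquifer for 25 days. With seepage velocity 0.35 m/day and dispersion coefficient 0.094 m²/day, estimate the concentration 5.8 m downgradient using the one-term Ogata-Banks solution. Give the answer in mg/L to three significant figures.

28.3 mg/L

For a continuous step input, C/C₀ ≈ ½·erfc((x−vt)/(2√(Dt))).
vt = 0.35 × 25 = 8.75 m and 2√(Dt) = 2√(0.094 × 25) = 3.066 m.
Argument (x−vt)/(2√(Dt)) = (5.8 − 8.75)/3.066 = -0.9622; ½·erfc(-0.9622) = 0.9132.
C = 31 × 0.9132 = 28.3 mg/L.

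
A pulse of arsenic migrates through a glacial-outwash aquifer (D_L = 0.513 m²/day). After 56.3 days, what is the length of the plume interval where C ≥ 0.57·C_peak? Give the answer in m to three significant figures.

The plume is Gaussian with σ = √(2Dt) = √(2 × 0.513 × 56.3) = 7.600 m.
C/C_peak = exp(−Δx²/(2σ²)) = 0.57 ⇒ Δx = σ·√(−2 ln 0.57) = 7.600 × 1.060 = 8.056 m.
Width = 2Δx = 16.1 m.

16.1 m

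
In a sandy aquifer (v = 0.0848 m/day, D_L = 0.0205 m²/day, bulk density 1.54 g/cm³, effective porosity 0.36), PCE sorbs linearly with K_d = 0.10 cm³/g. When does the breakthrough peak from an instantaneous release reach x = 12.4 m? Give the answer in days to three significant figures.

205 days

Retardation factor R = 1 + ρ_b·K_d/n = 1 + 1.54 × 0.10/0.36 = 1.428.
Sorption retards both mechanisms: v_R = v/R = 0.05938 m/day, D_R = D/R = 0.01436 m²/day.
Peak time from v_R²t² + 2D_R t − x² = 0: t = (√(D_R² + v_R²x²) − D_R)/v_R².
√(D_R² + v_R²x²) = √(0.01436² + 0.05938² × 12.4²) = 0.7365; v_R² = 0.003526.
t = (0.7365 − 0.01436)/0.003526 = 205 days.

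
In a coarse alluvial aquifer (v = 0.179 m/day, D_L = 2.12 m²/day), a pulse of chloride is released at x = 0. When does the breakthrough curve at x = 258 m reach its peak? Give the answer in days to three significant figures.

For the 1D instantaneous-source solution, setting ∂C/∂t = 0 at fixed x gives v²t² + 2Dt − x² = 0, so t = (√(D² + v²x²) − D)/v².
√(D² + v²x²) = √(2.12² + 0.179² × 258²) = 46.23; v² = 0.032041.
t = (46.23 − 2.12)/0.032041 = 1380 days (vs. the pure-advection estimate x/v = 1440 d).

1380 days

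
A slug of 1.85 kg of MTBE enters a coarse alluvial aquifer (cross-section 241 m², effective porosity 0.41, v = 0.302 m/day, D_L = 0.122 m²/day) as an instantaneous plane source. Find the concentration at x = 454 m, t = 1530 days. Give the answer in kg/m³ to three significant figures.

0.000354 kg/m³

For an instantaneous plane source, C(x,t) = M/(n_e·A·√(4πDt)) · exp(−(x−vt)²/(4Dt)), with n_e·A the pore (flow) area.
Plume center vt = 0.302 × 1530 = 462.06 m, so the well at 454 m is 8.06 m upgradient of the peak.
√(4πDt) = 48.43 m, giving peak height M/(n_e·A·√(4πDt)) = 1.85/(0.41 × 241 × 48.43) = 0.0003866 kg/m³.
(x−vt)²/(4Dt) = (-8.06)²/(4 × 0.122 × 1530) = 0.08701; exp(−0.08701) = 0.9167.
C = 0.0003866 × 0.9167 = 0.000354 kg/m³.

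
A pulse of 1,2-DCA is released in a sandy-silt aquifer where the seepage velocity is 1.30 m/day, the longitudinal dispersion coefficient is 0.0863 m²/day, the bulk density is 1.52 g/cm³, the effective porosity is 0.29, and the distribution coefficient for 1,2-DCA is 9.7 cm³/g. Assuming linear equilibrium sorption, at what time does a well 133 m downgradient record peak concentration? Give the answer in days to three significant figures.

Retardation factor R = 1 + ρ_b·K_d/n = 1 + 1.52 × 9.7/0.29 = 51.84.
Sorption retards both mechanisms: v_R = v/R = 0.02508 m/day, D_R = D/R = 0.001665 m²/day.
Peak time from v_R²t² + 2D_R t − x² = 0: t = (√(D_R² + v_R²x²) − D_R)/v_R².
√(D_R² + v_R²x²) = √(0.001665² + 0.02508² × 133²) = 3.336; v_R² = 0.0006290.
t = (3.336 − 0.001665)/0.0006290 = 5300 days.

5300 days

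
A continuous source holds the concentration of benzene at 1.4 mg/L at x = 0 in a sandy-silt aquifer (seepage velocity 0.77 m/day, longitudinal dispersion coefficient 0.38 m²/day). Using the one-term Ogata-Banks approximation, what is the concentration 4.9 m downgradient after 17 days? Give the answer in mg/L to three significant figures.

1.38 mg/L

For a continuous step input, C/C₀ ≈ ½·erfc((x−vt)/(2√(Dt))).
vt = 0.77 × 17 = 13.09 m and 2√(Dt) = 2√(0.38 × 17) = 5.083 m.
Argument (x−vt)/(2√(Dt)) = (4.9 − 13.09)/5.083 = -1.611; ½·erfc(-1.611) = 0.9886.
C = 1.4 × 0.9886 = 1.38 mg/L.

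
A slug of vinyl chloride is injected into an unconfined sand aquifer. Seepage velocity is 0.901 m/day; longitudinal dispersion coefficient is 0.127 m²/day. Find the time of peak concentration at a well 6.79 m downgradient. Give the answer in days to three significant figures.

7.38 days

For the 1D instantaneous-source solution, setting ∂C/∂t = 0 at fixed x gives v²t² + 2Dt − x² = 0, so t = (√(D² + v²x²) − D)/v².
√(D² + v²x²) = √(0.127² + 0.901² × 6.79²) = 6.119; v² = 0.811801.
t = (6.119 − 0.127)/0.811801 = 7.38 days (vs. the pure-advection estimate x/v = 7.54 d).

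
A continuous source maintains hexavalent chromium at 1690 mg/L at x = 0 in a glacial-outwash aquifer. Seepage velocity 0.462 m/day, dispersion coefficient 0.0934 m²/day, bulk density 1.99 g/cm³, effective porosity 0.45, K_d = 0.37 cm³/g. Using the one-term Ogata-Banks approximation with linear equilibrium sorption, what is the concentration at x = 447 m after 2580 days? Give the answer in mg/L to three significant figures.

1100 mg/L

Retardation factor R = 1 + ρ_b·K_d/n = 1 + 1.99 × 0.37/0.45 = 2.636.
Sorption retards both mechanisms: v_R = v/R = 0.1753 m/day, D_R = D/R = 0.03543 m²/day.
v_R·t = 0.1753 × 2580 = 452.274 m; 2√(D_R t) = 19.12 m; argument = (447 − 452.274)/19.12 = -0.2758.
C = C₀ × ½·erfc(-0.2758) = 1690 × 0.6517 = 1100 mg/L.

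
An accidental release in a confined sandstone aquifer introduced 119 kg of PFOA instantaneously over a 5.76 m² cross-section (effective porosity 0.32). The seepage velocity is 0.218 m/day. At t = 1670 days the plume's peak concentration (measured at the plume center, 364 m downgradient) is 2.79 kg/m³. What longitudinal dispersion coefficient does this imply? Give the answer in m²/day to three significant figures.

0.0255 m²/day

At the plume center C_max = M/(n_e·A·√(4πDt)), so D = M²/(4πt·(n_e·A·C_max)²).
n_e·A·C_max = 0.32 × 5.76 × 2.79 = 5.143 kg/m.
D = 119²/(4π × 1670 × 5.143²) = 0.0255 m²/day.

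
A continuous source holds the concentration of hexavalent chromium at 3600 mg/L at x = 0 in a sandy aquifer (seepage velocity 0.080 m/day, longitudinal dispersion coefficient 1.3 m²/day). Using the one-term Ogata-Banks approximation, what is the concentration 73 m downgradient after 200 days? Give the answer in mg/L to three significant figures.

22.4 mg/L

For a continuous step input, C/C₀ ≈ ½·erfc((x−vt)/(2√(Dt))).
vt = 0.080 × 200 = 16 m and 2√(Dt) = 2√(1.3 × 200) = 32.25 m.
Argument (x−vt)/(2√(Dt)) = (73 − 16)/32.25 = 1.767; ½·erfc(1.767) = 0.006229.
C = 3600 × 0.006229 = 22.4 mg/L.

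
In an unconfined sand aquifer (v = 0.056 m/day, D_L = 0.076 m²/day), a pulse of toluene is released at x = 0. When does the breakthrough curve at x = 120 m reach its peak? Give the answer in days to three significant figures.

For the 1D instantaneous-source solution, setting ∂C/∂t = 0 at fixed x gives v²t² + 2Dt − x² = 0, so t = (√(D² + v²x²) − D)/v².
√(D² + v²x²) = √(0.076² + 0.056² × 120²) = 6.720; v² = 0.003136.
t = (6.720 − 0.076)/0.003136 = 2120 days (vs. the pure-advection estimate x/v = 2140 d).

2120 days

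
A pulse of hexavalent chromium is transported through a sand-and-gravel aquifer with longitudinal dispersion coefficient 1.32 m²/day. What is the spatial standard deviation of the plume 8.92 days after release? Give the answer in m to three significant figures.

Dispersive spreading gives a Gaussian with σ² = 2Dt; advection only shifts the center.
σ = √(2 × 1.32 × 8.92) = 4.85 m.

4.85 m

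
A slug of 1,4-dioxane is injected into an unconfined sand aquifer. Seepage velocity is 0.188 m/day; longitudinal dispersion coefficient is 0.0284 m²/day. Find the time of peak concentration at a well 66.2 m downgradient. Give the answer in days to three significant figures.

For the 1D instantaneous-source solution, setting ∂C/∂t = 0 at fixed x gives v²t² + 2Dt − x² = 0, so t = (√(D² + v²x²) − D)/v².
√(D² + v²x²) = √(0.0284² + 0.188² × 66.2²) = 12.45; v² = 0.035344.
t = (12.45 − 0.0284)/0.035344 = 351 days (vs. the pure-advection estimate x/v = 352 d).

351 days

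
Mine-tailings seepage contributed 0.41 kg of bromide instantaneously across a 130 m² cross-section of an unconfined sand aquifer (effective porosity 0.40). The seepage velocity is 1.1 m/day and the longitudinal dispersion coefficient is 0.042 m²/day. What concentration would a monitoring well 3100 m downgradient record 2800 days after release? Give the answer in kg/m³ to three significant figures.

For an instantaneous plane source, C(x,t) = M/(n_e·A·√(4πDt)) · exp(−(x−vt)²/(4Dt)), with n_e·A the pore (flow) area.
Plume center vt = 1.1 × 2800 = 3080 m, so the well at 3100 m is 20 m downgradient of the peak.
√(4πDt) = 38.44 m, giving peak height M/(n_e·A·√(4πDt)) = 0.41/(0.40 × 130 × 38.44) = 0.0002051 kg/m³.
(x−vt)²/(4Dt) = (20)²/(4 × 0.042 × 2800) = 0.8503; exp(−0.8503) = 0.4273.
C = 0.0002051 × 0.4273 = 8.76e-05 kg/m³.

8.76e-05 kg/m³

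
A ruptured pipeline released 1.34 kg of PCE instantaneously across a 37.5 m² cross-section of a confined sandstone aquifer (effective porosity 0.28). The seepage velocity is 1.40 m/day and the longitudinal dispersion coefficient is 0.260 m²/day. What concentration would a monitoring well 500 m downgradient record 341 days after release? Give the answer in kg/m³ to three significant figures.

For an instantaneous plane source, C(x,t) = M/(n_e·A·√(4πDt)) · exp(−(x−vt)²/(4Dt)), with n_e·A the pore (flow) area.
Plume center vt = 1.40 × 341 = 477.4 m, so the well at 500 m is 22.6 m downgradient of the peak.
√(4πDt) = 33.38 m, giving peak height M/(n_e·A·√(4πDt)) = 1.34/(0.28 × 37.5 × 33.38) = 0.003823 kg/m³.
(x−vt)²/(4Dt) = (22.6)²/(4 × 0.260 × 341) = 1.440; exp(−1.440) = 0.2369.
C = 0.003823 × 0.2369 = 0.000906 kg/m³.

0.000906 kg/m³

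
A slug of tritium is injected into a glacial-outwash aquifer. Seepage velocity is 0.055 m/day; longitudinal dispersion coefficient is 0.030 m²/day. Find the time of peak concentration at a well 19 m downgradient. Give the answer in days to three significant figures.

For the 1D instantaneous-source solution, setting ∂C/∂t = 0 at fixed x gives v²t² + 2Dt − x² = 0, so t = (√(D² + v²x²) − D)/v².
√(D² + v²x²) = √(0.030² + 0.055² × 19²) = 1.045; v² = 0.003025.
t = (1.045 − 0.030)/0.003025 = 336 days (vs. the pure-advection estimate x/v = 345 d).

336 days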